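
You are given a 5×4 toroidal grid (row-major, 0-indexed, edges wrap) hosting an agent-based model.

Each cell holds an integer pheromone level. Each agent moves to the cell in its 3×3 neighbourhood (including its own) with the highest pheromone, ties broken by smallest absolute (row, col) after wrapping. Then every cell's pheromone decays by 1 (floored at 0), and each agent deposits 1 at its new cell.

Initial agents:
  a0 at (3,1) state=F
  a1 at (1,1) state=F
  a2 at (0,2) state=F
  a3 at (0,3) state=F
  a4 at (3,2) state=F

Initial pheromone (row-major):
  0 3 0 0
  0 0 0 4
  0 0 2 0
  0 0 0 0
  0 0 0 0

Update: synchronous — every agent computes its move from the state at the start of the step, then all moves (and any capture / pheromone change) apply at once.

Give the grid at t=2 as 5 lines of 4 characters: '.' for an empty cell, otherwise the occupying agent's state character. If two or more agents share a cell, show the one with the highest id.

.F..
...F
....
....
....

t=1: a0@(2,2) a1@(0,1) a2@(1,3) a3@(1,3) a4@(2,2) | pheromone: 0 3 0 0 / 0 0 0 5 / 0 0 3 0 / 0 0 0 0 / 0 0 0 0
t=2: a0@(1,3) a1@(0,1) a2@(1,3) a3@(1,3) a4@(1,3) | pheromone: 0 3 0 0 / 0 0 0 8 / 0 0 2 0 / 0 0 0 0 / 0 0 0 0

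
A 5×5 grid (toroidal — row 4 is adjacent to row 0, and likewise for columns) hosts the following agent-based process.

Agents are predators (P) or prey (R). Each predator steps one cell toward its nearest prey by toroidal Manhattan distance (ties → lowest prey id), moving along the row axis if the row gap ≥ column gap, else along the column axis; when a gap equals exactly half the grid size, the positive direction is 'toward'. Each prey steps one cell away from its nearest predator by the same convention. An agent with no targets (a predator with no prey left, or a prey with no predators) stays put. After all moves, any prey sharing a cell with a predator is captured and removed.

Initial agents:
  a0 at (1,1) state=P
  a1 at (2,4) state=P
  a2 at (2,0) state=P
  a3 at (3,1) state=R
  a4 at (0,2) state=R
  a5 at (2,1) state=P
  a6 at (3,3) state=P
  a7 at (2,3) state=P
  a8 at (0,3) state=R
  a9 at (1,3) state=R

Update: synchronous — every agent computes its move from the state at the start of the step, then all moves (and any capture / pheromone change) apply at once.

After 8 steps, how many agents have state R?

t=1: a0@(2,1):P a1@(1,4):P a2@(3,0):P a3@(4,1):R a4@(4,2):R a5@(3,1):P a6@(3,2):P a7@(1,3):P a9@(0,3):R
t=2: a0@(3,1):P a1@(0,4):P a2@(4,0):P a3@(0,1):R a4@(0,2):R a5@(4,1):P a6@(4,2):P a7@(0,3):P a9@(4,3):R
t=3: a0@(4,1):P a1@(0,0):P a2@(0,0):P a3@(1,1):R a4@(1,2):R a5@(0,1):P a6@(0,2):P a7@(0,2):P a9@(4,4):R
t=4: a0@(0,1):P a1@(1,0):P a2@(1,0):P a3@(2,1):R a4@(2,2):R a5@(1,1):P a6@(1,2):P a7@(1,2):P a9@(4,3):R
t=5: a0@(1,1):P a1@(2,0):P a2@(2,0):P a3@(3,1):R a4@(3,2):R a5@(2,1):P a6@(2,2):P a7@(2,2):P a9@(4,4):R
t=6: a0@(2,1):P a1@(3,0):P a2@(3,0):P a3@(4,1):R a4@(4,2):R a5@(3,1):P a6@(3,2):P a7@(3,2):P a9@(0,4):R
t=7: a0@(3,1):P a1@(4,0):P a2@(4,0):P a3@(0,1):R a4@(0,2):R a5@(4,1):P a6@(4,2):P a7@(4,2):P a9@(1,4):R
t=8: a0@(4,1):P a1@(0,0):P a2@(0,0):P a3@(1,1):R a4@(1,2):R a5@(0,1):P a6@(0,2):P a7@(0,2):P a9@(2,4):R

3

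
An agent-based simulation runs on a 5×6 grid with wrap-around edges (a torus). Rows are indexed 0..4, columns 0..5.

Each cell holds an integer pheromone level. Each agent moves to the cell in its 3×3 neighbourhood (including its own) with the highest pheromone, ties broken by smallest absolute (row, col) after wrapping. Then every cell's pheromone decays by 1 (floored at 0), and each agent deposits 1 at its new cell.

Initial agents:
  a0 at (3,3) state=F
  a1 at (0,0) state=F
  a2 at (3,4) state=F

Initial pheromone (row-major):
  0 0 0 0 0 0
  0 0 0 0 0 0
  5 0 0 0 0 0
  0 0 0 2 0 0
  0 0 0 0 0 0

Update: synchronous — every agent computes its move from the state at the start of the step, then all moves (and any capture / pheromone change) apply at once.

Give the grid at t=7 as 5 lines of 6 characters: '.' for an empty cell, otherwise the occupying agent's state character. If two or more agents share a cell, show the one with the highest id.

t=1: a0@(3,3) a1@(0,0) a2@(3,3) | pheromone: 1 0 0 0 0 0 / 0 0 0 0 0 0 / 4 0 0 0 0 0 / 0 0 0 3 0 0 / 0 0 0 0 0 0
t=2: a0@(3,3) a1@(0,0) a2@(3,3) | pheromone: 1 0 0 0 0 0 / 0 0 0 0 0 0 / 3 0 0 0 0 0 / 0 0 0 4 0 0 / 0 0 0 0 0 0
t=3: a0@(3,3) a1@(0,0) a2@(3,3) | pheromone: 1 0 0 0 0 0 / 0 0 0 0 0 0 / 2 0 0 0 0 0 / 0 0 0 5 0 0 / 0 0 0 0 0 0
t=4: a0@(3,3) a1@(0,0) a2@(3,3) | pheromone: 1 0 0 0 0 0 / 0 0 0 0 0 0 / 1 0 0 0 0 0 / 0 0 0 6 0 0 / 0 0 0 0 0 0
t=5: a0@(3,3) a1@(0,0) a2@(3,3) | pheromone: 1 0 0 0 0 0 / 0 0 0 0 0 0 / 0 0 0 0 0 0 / 0 0 0 7 0 0 / 0 0 0 0 0 0
t=6: a0@(3,3) a1@(0,0) a2@(3,3) | pheromone: 1 0 0 0 0 0 / 0 0 0 0 0 0 / 0 0 0 0 0 0 / 0 0 0 8 0 0 / 0 0 0 0 0 0
t=7: a0@(3,3) a1@(0,0) a2@(3,3) | pheromone: 1 0 0 0 0 0 / 0 0 0 0 0 0 / 0 0 0 0 0 0 / 0 0 0 9 0 0 / 0 0 0 0 0 0

F.....
......
......
...F..
......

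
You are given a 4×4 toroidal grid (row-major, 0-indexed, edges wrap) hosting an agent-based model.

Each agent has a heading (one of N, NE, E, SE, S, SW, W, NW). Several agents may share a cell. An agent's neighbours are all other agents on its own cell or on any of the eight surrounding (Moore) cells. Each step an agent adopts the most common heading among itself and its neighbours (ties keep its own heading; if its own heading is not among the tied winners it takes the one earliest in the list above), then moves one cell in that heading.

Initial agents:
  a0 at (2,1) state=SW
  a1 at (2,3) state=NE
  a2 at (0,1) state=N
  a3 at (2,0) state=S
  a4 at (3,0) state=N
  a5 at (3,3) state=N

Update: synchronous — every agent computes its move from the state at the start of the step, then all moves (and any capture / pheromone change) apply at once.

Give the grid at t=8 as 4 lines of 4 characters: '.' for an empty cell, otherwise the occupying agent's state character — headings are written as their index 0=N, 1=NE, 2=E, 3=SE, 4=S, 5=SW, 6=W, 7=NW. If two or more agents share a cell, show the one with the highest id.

00..
....
0..0
0..0

t=1: a0@(3,0):SW a1@(1,3):N a2@(3,1):N a3@(1,0):N a4@(2,0):N a5@(2,3):N
t=2: a0@(2,0):N a1@(0,3):N a2@(2,1):N a3@(0,0):N a4@(1,0):N a5@(1,3):N
t=3: a0@(1,0):N a1@(3,3):N a2@(1,1):N a3@(3,0):N a4@(0,0):N a5@(0,3):N
t=4: a0@(0,0):N a1@(2,3):N a2@(0,1):N a3@(2,0):N a4@(3,0):N a5@(3,3):N
t=5: a0@(3,0):N a1@(1,3):N a2@(3,1):N a3@(1,0):N a4@(2,0):N a5@(2,3):N
t=6: a0@(2,0):N a1@(0,3):N a2@(2,1):N a3@(0,0):N a4@(1,0):N a5@(1,3):N
t=7: a0@(1,0):N a1@(3,3):N a2@(1,1):N a3@(3,0):N a4@(0,0):N a5@(0,3):N
t=8: a0@(0,0):N a1@(2,3):N a2@(0,1):N a3@(2,0):N a4@(3,0):N a5@(3,3):N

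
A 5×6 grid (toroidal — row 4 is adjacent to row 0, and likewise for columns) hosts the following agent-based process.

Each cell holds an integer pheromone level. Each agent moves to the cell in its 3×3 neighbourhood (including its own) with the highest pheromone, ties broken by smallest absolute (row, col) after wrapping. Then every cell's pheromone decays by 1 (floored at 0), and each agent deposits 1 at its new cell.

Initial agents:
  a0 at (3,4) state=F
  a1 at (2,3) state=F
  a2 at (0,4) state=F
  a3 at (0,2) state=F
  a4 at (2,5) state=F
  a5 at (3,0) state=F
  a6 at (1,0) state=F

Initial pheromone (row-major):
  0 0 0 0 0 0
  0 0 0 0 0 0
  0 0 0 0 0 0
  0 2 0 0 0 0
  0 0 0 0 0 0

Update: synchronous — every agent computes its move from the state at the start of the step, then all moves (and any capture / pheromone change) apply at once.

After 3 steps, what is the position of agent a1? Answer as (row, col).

(0, 0)

t=1: a0@(2,3) a1@(1,2) a2@(0,3) a3@(0,1) a4@(1,0) a5@(3,1) a6@(0,0) | pheromone: 1 1 0 1 0 0 / 1 0 1 0 0 0 / 0 0 0 1 0 0 / 0 2 0 0 0 0 / 0 0 0 0 0 0
t=2: a0@(1,2) a1@(0,1) a2@(0,3) a3@(0,0) a4@(0,0) a5@(3,1) a6@(0,0) | pheromone: 3 1 0 1 0 0 / 0 0 1 0 0 0 / 0 0 0 0 0 0 / 0 2 0 0 0 0 / 0 0 0 0 0 0
t=3: a0@(0,1) a1@(0,0) a2@(0,3) a3@(0,0) a4@(0,0) a5@(3,1) a6@(0,0) | pheromone: 6 1 0 1 0 0 / 0 0 0 0 0 0 / 0 0 0 0 0 0 / 0 2 0 0 0 0 / 0 0 0 0 0 0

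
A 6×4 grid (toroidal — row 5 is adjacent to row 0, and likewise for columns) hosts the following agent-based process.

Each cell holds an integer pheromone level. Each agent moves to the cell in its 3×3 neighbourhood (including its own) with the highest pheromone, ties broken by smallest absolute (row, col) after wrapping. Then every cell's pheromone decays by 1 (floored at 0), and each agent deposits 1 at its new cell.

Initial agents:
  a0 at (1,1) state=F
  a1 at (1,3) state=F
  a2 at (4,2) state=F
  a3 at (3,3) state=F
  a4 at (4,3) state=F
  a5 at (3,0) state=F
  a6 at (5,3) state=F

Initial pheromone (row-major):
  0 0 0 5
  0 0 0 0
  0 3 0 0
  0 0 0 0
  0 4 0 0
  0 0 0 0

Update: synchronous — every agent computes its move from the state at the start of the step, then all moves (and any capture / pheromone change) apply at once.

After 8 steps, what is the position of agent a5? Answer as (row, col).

t=1: a0@(2,1) a1@(0,3) a2@(4,1) a3@(2,0) a4@(3,0) a5@(4,1) a6@(0,3) | pheromone: 0 0 0 6 / 0 0 0 0 / 1 3 0 0 / 1 0 0 0 / 0 5 0 0 / 0 0 0 0
t=2: a0@(2,1) a1@(0,3) a2@(4,1) a3@(2,1) a4@(4,1) a5@(4,1) a6@(0,3) | pheromone: 0 0 0 7 / 0 0 0 0 / 0 4 0 0 / 0 0 0 0 / 0 7 0 0 / 0 0 0 0
t=3: a0@(2,1) a1@(0,3) a2@(4,1) a3@(2,1) a4@(4,1) a5@(4,1) a6@(0,3) | pheromone: 0 0 0 8 / 0 0 0 0 / 0 5 0 0 / 0 0 0 0 / 0 9 0 0 / 0 0 0 0
t=4: a0@(2,1) a1@(0,3) a2@(4,1) a3@(2,1) a4@(4,1) a5@(4,1) a6@(0,3) | pheromone: 0 0 0 9 / 0 0 0 0 / 0 6 0 0 / 0 0 0 0 / 0 11 0 0 / 0 0 0 0
t=5: a0@(2,1) a1@(0,3) a2@(4,1) a3@(2,1) a4@(4,1) a5@(4,1) a6@(0,3) | pheromone: 0 0 0 10 / 0 0 0 0 / 0 7 0 0 / 0 0 0 0 / 0 13 0 0 / 0 0 0 0
t=6: a0@(2,1) a1@(0,3) a2@(4,1) a3@(2,1) a4@(4,1) a5@(4,1) a6@(0,3) | pheromone: 0 0 0 11 / 0 0 0 0 / 0 8 0 0 / 0 0 0 0 / 0 15 0 0 / 0 0 0 0
t=7: a0@(2,1) a1@(0,3) a2@(4,1) a3@(2,1) a4@(4,1) a5@(4,1) a6@(0,3) | pheromone: 0 0 0 12 / 0 0 0 0 / 0 9 0 0 / 0 0 0 0 / 0 17 0 0 / 0 0 0 0
t=8: a0@(2,1) a1@(0,3) a2@(4,1) a3@(2,1) a4@(4,1) a5@(4,1) a6@(0,3) | pheromone: 0 0 0 13 / 0 0 0 0 / 0 10 0 0 / 0 0 0 0 / 0 19 0 0 / 0 0 0 0

(4, 1)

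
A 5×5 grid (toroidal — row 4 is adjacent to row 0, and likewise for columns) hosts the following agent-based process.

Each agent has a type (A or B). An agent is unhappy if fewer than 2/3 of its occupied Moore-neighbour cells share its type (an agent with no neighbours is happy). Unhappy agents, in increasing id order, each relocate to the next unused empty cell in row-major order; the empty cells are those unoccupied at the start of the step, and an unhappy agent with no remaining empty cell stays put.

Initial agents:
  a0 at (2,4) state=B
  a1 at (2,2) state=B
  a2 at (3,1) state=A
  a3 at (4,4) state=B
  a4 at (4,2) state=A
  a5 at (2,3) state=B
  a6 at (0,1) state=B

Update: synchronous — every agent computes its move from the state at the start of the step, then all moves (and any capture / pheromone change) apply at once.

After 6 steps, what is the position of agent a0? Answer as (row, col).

t=1: a0@(2,4):B a1@(0,0):B a2@(0,2):A a3@(4,4):B a4@(0,3):A a5@(2,3):B a6@(0,4):B
t=2: a0@(2,4):B a1@(0,0):B a2@(0,2):A a3@(4,4):B a4@(0,1):A a5@(2,3):B a6@(0,4):B
t=3: a0@(2,4):B a1@(0,0):B a2@(0,2):A a3@(4,4):B a4@(0,3):A a5@(2,3):B a6@(0,4):B
t=4: a0@(2,4):B a1@(0,0):B a2@(0,2):A a3@(4,4):B a4@(0,1):A a5@(2,3):B a6@(0,4):B
t=5: a0@(2,4):B a1@(0,0):B a2@(0,2):A a3@(4,4):B a4@(0,3):A a5@(2,3):B a6@(0,4):B
t=6: a0@(2,4):B a1@(0,0):B a2@(0,2):A a3@(4,4):B a4@(0,1):A a5@(2,3):B a6@(0,4):B

(2, 4)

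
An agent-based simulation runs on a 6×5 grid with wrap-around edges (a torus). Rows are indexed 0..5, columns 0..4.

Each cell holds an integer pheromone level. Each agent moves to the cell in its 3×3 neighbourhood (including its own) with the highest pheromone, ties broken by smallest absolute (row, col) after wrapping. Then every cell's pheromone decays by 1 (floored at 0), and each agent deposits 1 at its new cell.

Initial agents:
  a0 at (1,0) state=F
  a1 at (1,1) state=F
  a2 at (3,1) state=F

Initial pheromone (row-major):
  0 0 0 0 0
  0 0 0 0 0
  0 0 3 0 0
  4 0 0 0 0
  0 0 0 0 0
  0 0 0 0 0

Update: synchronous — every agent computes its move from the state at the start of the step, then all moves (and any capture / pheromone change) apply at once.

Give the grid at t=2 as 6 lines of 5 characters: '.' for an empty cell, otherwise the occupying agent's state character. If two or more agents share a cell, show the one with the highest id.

t=1: a0@(0,0) a1@(2,2) a2@(3,0) | pheromone: 1 0 0 0 0 / 0 0 0 0 0 / 0 0 3 0 0 / 4 0 0 0 0 / 0 0 0 0 0 / 0 0 0 0 0
t=2: (unchanged — steady state)

F....
.....
..F..
F....
.....
.....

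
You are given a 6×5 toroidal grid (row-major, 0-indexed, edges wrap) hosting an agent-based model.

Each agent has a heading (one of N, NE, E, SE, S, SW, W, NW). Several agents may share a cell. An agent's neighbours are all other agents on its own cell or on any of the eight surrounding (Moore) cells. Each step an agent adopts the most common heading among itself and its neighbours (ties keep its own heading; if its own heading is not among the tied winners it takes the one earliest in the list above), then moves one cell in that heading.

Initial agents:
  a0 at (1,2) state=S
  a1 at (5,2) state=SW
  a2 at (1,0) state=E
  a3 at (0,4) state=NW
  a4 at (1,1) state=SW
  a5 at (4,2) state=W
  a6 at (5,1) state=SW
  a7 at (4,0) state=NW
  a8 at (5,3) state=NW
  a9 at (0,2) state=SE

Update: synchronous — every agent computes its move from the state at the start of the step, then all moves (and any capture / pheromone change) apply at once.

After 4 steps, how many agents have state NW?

2

t=1: a0@(2,2):S a1@(0,1):SW a2@(1,1):E a3@(5,3):NW a4@(2,0):SW a5@(5,1):SW a6@(0,0):SW a7@(3,4):NW a8@(4,2):NW a9@(1,1):SW
t=2: a0@(3,2):S a1@(1,0):SW a2@(2,0):SW a3@(4,2):NW a4@(3,4):SW a5@(0,0):SW a6@(1,4):SW a7@(2,3):NW a8@(3,1):NW a9@(2,0):SW
t=3: a0@(2,1):NW a1@(2,4):SW a2@(3,4):SW a3@(3,1):NW a4@(4,3):SW a5@(1,4):SW a6@(2,3):SW a7@(3,2):SW a8@(2,0):NW a9@(3,4):SW
t=4: a0@(1,0):NW a1@(3,3):SW a2@(4,3):SW a3@(2,0):NW a4@(5,2):SW a5@(2,3):SW a6@(3,2):SW a7@(4,1):SW a8@(3,4):SW a9@(4,3):SW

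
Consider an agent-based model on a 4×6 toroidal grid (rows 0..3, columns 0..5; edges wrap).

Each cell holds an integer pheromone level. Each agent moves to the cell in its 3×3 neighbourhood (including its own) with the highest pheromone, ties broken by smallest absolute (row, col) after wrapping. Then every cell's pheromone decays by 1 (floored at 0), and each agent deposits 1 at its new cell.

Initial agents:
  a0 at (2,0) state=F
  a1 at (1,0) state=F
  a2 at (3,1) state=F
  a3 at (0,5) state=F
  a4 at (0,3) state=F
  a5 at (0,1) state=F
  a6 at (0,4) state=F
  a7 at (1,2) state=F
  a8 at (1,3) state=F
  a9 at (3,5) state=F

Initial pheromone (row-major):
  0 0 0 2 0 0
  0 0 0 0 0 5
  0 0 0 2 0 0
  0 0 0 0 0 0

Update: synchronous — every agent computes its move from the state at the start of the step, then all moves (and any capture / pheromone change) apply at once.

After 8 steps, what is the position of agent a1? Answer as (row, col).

(1, 5)

t=1: a0@(1,5) a1@(1,5) a2@(0,0) a3@(1,5) a4@(0,3) a5@(0,0) a6@(1,5) a7@(0,3) a8@(0,3) a9@(0,0) | pheromone: 3 0 0 4 0 0 / 0 0 0 0 0 8 / 0 0 0 1 0 0 / 0 0 0 0 0 0
t=2: a0@(1,5) a1@(1,5) a2@(1,5) a3@(1,5) a4@(0,3) a5@(1,5) a6@(1,5) a7@(0,3) a8@(0,3) a9@(1,5) | pheromone: 2 0 0 6 0 0 / 0 0 0 0 0 14 / 0 0 0 0 0 0 / 0 0 0 0 0 0
t=3: a0@(1,5) a1@(1,5) a2@(1,5) a3@(1,5) a4@(0,3) a5@(1,5) a6@(1,5) a7@(0,3) a8@(0,3) a9@(1,5) | pheromone: 1 0 0 8 0 0 / 0 0 0 0 0 20 / 0 0 0 0 0 0 / 0 0 0 0 0 0
t=4: a0@(1,5) a1@(1,5) a2@(1,5) a3@(1,5) a4@(0,3) a5@(1,5) a6@(1,5) a7@(0,3) a8@(0,3) a9@(1,5) | pheromone: 0 0 0 10 0 0 / 0 0 0 0 0 26 / 0 0 0 0 0 0 / 0 0 0 0 0 0
t=5: a0@(1,5) a1@(1,5) a2@(1,5) a3@(1,5) a4@(0,3) a5@(1,5) a6@(1,5) a7@(0,3) a8@(0,3) a9@(1,5) | pheromone: 0 0 0 12 0 0 / 0 0 0 0 0 32 / 0 0 0 0 0 0 / 0 0 0 0 0 0
t=6: a0@(1,5) a1@(1,5) a2@(1,5) a3@(1,5) a4@(0,3) a5@(1,5) a6@(1,5) a7@(0,3) a8@(0,3) a9@(1,5) | pheromone: 0 0 0 14 0 0 / 0 0 0 0 0 38 / 0 0 0 0 0 0 / 0 0 0 0 0 0
t=7: a0@(1,5) a1@(1,5) a2@(1,5) a3@(1,5) a4@(0,3) a5@(1,5) a6@(1,5) a7@(0,3) a8@(0,3) a9@(1,5) | pheromone: 0 0 0 16 0 0 / 0 0 0 0 0 44 / 0 0 0 0 0 0 / 0 0 0 0 0 0
t=8: a0@(1,5) a1@(1,5) a2@(1,5) a3@(1,5) a4@(0,3) a5@(1,5) a6@(1,5) a7@(0,3) a8@(0,3) a9@(1,5) | pheromone: 0 0 0 18 0 0 / 0 0 0 0 0 50 / 0 0 0 0 0 0 / 0 0 0 0 0 0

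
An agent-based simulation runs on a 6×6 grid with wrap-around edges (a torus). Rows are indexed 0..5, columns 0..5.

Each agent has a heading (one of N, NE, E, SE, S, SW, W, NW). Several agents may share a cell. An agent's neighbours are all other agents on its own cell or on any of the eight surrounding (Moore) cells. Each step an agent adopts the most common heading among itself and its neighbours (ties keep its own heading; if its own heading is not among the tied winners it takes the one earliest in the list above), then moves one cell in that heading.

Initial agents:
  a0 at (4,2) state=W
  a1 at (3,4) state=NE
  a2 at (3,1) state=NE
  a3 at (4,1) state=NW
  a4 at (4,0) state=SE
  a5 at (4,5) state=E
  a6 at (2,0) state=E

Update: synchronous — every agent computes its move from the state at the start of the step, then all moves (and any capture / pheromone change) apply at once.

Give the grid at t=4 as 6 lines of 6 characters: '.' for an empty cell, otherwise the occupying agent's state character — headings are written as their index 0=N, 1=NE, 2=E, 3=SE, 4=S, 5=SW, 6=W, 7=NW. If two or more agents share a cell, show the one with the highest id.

......
......
....2.
...2..
..22..
..1..1

t=1: a0@(4,1):W a1@(2,5):NE a2@(2,2):NE a3@(3,0):NW a4@(5,1):SE a5@(4,0):E a6@(2,1):E
t=2: a0@(4,0):W a1@(1,0):NE a2@(1,3):NE a3@(3,1):E a4@(0,2):SE a5@(4,1):E a6@(2,2):E
t=3: a0@(4,1):E a1@(0,1):NE a2@(0,4):NE a3@(3,2):E a4@(1,3):SE a5@(4,2):E a6@(2,3):E
t=4: a0@(4,2):E a1@(5,2):NE a2@(5,5):NE a3@(3,3):E a4@(2,4):SE a5@(4,3):E a6@(2,4):E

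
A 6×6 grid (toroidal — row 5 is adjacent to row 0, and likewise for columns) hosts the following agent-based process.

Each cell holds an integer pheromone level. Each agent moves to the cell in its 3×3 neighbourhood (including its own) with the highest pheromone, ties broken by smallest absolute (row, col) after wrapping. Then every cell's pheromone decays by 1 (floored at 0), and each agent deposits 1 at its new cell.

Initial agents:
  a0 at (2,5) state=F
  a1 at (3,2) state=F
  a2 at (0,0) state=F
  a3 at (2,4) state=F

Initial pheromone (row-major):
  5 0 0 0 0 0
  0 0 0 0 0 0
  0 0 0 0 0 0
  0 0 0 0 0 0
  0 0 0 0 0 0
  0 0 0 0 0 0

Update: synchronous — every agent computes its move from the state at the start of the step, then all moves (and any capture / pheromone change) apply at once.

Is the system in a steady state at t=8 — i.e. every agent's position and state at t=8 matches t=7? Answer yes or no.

yes

t=1: a0@(1,0) a1@(2,1) a2@(0,0) a3@(1,3) | pheromone: 5 0 0 0 0 0 / 1 0 0 1 0 0 / 0 1 0 0 0 0 / 0 0 0 0 0 0 / 0 0 0 0 0 0 / 0 0 0 0 0 0
t=2: a0@(0,0) a1@(1,0) a2@(0,0) a3@(1,3) | pheromone: 6 0 0 0 0 0 / 1 0 0 1 0 0 / 0 0 0 0 0 0 / 0 0 0 0 0 0 / 0 0 0 0 0 0 / 0 0 0 0 0 0
t=3: a0@(0,0) a1@(0,0) a2@(0,0) a3@(1,3) | pheromone: 8 0 0 0 0 0 / 0 0 0 1 0 0 / 0 0 0 0 0 0 / 0 0 0 0 0 0 / 0 0 0 0 0 0 / 0 0 0 0 0 0
t=4: a0@(0,0) a1@(0,0) a2@(0,0) a3@(1,3) | pheromone: 10 0 0 0 0 0 / 0 0 0 1 0 0 / 0 0 0 0 0 0 / 0 0 0 0 0 0 / 0 0 0 0 0 0 / 0 0 0 0 0 0
t=5: a0@(0,0) a1@(0,0) a2@(0,0) a3@(1,3) | pheromone: 12 0 0 0 0 0 / 0 0 0 1 0 0 / 0 0 0 0 0 0 / 0 0 0 0 0 0 / 0 0 0 0 0 0 / 0 0 0 0 0 0
t=6: a0@(0,0) a1@(0,0) a2@(0,0) a3@(1,3) | pheromone: 14 0 0 0 0 0 / 0 0 0 1 0 0 / 0 0 0 0 0 0 / 0 0 0 0 0 0 / 0 0 0 0 0 0 / 0 0 0 0 0 0
t=7: a0@(0,0) a1@(0,0) a2@(0,0) a3@(1,3) | pheromone: 16 0 0 0 0 0 / 0 0 0 1 0 0 / 0 0 0 0 0 0 / 0 0 0 0 0 0 / 0 0 0 0 0 0 / 0 0 0 0 0 0
t=8: a0@(0,0) a1@(0,0) a2@(0,0) a3@(1,3) | pheromone: 18 0 0 0 0 0 / 0 0 0 1 0 0 / 0 0 0 0 0 0 / 0 0 0 0 0 0 / 0 0 0 0 0 0 / 0 0 0 0 0 0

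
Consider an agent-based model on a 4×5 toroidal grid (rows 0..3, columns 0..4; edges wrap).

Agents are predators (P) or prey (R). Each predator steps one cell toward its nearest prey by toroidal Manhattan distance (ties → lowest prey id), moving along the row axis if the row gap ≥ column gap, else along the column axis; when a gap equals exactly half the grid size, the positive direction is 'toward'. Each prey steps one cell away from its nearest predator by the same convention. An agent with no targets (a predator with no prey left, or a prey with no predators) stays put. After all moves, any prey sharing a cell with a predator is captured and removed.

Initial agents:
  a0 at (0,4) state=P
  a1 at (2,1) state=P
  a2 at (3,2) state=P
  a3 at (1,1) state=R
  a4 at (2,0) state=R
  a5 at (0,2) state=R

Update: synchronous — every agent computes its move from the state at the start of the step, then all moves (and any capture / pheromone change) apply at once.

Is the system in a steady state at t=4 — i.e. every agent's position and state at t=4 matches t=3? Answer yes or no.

no

t=1: a0@(0,3):P a1@(1,1):P a2@(0,2):P a3@(0,1):R a4@(2,4):R a5@(1,2):R
t=2: a0@(0,2):P a1@(0,1):P a2@(0,1):P a3@(3,1):R a4@(1,4):R a5@(1,3):R
t=3: a0@(3,2):P a1@(3,1):P a2@(3,1):P a3@(2,1):R a4@(1,0):R a5@(2,3):R
t=4: a0@(2,2):P a1@(2,1):P a2@(2,1):P a3@(1,1):R a4@(0,0):R a5@(1,3):R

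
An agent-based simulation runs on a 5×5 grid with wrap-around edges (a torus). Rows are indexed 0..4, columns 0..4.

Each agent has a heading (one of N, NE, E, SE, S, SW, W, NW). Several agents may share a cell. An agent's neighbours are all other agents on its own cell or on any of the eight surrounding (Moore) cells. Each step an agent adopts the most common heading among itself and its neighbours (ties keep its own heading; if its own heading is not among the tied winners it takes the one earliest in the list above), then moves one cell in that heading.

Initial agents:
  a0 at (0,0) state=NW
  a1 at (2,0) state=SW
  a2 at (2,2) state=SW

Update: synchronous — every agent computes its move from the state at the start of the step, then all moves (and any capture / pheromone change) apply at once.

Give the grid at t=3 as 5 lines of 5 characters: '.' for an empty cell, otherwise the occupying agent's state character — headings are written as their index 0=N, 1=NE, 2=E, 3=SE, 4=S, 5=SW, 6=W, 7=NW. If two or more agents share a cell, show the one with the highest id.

..5.5
.....
..7..
.....
.....

t=1: a0@(4,4):NW a1@(3,4):SW a2@(3,1):SW
t=2: a0@(3,3):NW a1@(4,3):SW a2@(4,0):SW
t=3: a0@(2,2):NW a1@(0,2):SW a2@(0,4):SW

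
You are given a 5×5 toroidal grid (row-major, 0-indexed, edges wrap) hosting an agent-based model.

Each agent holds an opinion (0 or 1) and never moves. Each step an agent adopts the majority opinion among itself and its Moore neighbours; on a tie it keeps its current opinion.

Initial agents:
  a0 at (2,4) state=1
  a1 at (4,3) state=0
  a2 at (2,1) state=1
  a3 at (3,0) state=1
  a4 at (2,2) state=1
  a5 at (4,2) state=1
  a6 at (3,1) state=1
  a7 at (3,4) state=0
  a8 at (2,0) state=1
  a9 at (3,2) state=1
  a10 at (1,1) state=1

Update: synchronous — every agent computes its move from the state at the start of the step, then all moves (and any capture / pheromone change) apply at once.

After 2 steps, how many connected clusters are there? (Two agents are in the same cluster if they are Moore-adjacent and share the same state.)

t=1: a0@(2,4):1 a1@(4,3):0 a2@(2,1):1 a3@(3,0):1 a4@(2,2):1 a5@(4,2):1 a6@(3,1):1 a7@(3,4):1 a8@(2,0):1 a9@(3,2):1 a10@(1,1):1
t=2: a0@(2,4):1 a1@(4,3):1 a2@(2,1):1 a3@(3,0):1 a4@(2,2):1 a5@(4,2):1 a6@(3,1):1 a7@(3,4):1 a8@(2,0):1 a9@(3,2):1 a10@(1,1):1

1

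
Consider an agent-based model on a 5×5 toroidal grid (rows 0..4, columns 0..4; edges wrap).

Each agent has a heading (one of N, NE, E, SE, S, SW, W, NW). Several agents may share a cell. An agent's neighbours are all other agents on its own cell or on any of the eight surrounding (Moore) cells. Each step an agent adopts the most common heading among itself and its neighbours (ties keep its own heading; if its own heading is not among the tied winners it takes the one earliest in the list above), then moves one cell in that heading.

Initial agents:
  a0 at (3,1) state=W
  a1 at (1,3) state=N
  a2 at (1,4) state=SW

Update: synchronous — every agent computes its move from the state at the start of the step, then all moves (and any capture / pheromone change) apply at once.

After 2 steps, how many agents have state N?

t=1: a0@(3,0):W a1@(0,3):N a2@(2,3):SW
t=2: a0@(3,4):W a1@(4,3):N a2@(3,2):SW

1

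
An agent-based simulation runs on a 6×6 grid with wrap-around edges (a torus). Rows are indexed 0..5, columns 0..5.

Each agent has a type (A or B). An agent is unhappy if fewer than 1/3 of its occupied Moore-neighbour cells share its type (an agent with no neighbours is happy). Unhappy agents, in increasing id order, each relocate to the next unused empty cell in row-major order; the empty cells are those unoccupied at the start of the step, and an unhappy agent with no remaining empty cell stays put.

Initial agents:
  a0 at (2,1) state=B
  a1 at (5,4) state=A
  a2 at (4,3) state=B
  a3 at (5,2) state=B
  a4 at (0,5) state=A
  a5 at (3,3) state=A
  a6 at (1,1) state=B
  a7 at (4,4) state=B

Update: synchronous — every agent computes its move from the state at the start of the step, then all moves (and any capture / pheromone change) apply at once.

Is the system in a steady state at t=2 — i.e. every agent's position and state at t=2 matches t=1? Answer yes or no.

t=1: a0@(2,1):B a1@(5,4):A a2@(4,3):B a3@(5,2):B a4@(0,5):A a5@(0,0):A a6@(1,1):B a7@(4,4):B
t=2: (unchanged — steady state)

yes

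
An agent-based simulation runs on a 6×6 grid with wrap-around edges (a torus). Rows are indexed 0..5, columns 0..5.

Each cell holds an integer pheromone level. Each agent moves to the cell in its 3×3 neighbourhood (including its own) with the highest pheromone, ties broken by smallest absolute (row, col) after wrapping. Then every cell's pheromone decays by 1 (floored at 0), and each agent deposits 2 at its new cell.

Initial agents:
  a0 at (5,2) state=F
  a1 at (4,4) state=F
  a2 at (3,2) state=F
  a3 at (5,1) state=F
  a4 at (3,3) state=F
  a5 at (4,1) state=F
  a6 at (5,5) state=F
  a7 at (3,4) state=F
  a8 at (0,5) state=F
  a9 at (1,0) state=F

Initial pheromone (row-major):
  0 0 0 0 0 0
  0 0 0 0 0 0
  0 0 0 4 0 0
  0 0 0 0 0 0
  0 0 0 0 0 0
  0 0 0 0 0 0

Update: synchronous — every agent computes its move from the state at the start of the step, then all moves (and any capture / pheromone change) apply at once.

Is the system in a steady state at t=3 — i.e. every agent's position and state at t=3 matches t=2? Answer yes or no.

t=1: a0@(0,1) a1@(3,3) a2@(2,3) a3@(0,0) a4@(2,3) a5@(3,0) a6@(0,0) a7@(2,3) a8@(0,0) a9@(0,0) | pheromone: 8 2 0 0 0 0 / 0 0 0 0 0 0 / 0 0 0 9 0 0 / 2 0 0 2 0 0 / 0 0 0 0 0 0 / 0 0 0 0 0 0
t=2: a0@(0,0) a1@(2,3) a2@(2,3) a3@(0,0) a4@(2,3) a5@(3,0) a6@(0,0) a7@(2,3) a8@(0,0) a9@(0,0) | pheromone: 17 1 0 0 0 0 / 0 0 0 0 0 0 / 0 0 0 16 0 0 / 3 0 0 1 0 0 / 0 0 0 0 0 0 / 0 0 0 0 0 0
t=3: a0@(0,0) a1@(2,3) a2@(2,3) a3@(0,0) a4@(2,3) a5@(3,0) a6@(0,0) a7@(2,3) a8@(0,0) a9@(0,0) | pheromone: 26 0 0 0 0 0 / 0 0 0 0 0 0 / 0 0 0 23 0 0 / 4 0 0 0 0 0 / 0 0 0 0 0 0 / 0 0 0 0 0 0

yes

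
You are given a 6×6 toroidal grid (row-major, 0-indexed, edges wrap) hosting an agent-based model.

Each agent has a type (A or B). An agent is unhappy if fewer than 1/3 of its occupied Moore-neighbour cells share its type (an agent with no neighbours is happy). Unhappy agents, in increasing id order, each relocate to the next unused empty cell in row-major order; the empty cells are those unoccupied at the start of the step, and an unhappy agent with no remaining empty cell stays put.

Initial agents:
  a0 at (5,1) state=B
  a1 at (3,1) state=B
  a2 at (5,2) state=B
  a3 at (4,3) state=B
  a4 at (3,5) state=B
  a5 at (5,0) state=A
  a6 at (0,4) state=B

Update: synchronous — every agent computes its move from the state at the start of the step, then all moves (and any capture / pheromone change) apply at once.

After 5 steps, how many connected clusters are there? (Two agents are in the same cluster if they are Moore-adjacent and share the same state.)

5

t=1: a0@(5,1):B a1@(3,1):B a2@(5,2):B a3@(4,3):B a4@(3,5):B a5@(0,0):A a6@(0,4):B
t=2: a0@(5,1):B a1@(3,1):B a2@(5,2):B a3@(4,3):B a4@(3,5):B a5@(0,1):A a6@(0,4):B
t=3: a0@(5,1):B a1@(3,1):B a2@(5,2):B a3@(4,3):B a4@(3,5):B a5@(0,0):A a6@(0,4):B
t=4: a0@(5,1):B a1@(3,1):B a2@(5,2):B a3@(4,3):B a4@(3,5):B a5@(0,1):A a6@(0,4):B
t=5: a0@(5,1):B a1@(3,1):B a2@(5,2):B a3@(4,3):B a4@(3,5):B a5@(0,0):A a6@(0,4):B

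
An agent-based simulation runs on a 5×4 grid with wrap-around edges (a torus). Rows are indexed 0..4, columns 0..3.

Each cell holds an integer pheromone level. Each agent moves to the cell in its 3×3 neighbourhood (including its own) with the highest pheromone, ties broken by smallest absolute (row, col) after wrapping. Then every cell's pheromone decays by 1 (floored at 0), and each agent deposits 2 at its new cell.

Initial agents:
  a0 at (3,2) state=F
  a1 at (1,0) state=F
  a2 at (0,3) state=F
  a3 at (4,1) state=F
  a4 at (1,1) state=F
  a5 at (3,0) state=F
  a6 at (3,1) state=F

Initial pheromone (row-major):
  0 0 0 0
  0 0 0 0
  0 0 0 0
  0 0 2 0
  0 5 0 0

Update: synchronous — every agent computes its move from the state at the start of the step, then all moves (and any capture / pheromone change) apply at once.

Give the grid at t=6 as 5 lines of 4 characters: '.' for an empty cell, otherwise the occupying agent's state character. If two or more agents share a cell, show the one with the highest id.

....
....
....
....
.F..

t=1: a0@(4,1) a1@(0,0) a2@(0,0) a3@(4,1) a4@(0,0) a5@(4,1) a6@(4,1) | pheromone: 6 0 0 0 / 0 0 0 0 / 0 0 0 0 / 0 0 1 0 / 0 12 0 0
t=2: a0@(4,1) a1@(4,1) a2@(4,1) a3@(4,1) a4@(4,1) a5@(4,1) a6@(4,1) | pheromone: 5 0 0 0 / 0 0 0 0 / 0 0 0 0 / 0 0 0 0 / 0 25 0 0
t=3: a0@(4,1) a1@(4,1) a2@(4,1) a3@(4,1) a4@(4,1) a5@(4,1) a6@(4,1) | pheromone: 4 0 0 0 / 0 0 0 0 / 0 0 0 0 / 0 0 0 0 / 0 38 0 0
t=4: a0@(4,1) a1@(4,1) a2@(4,1) a3@(4,1) a4@(4,1) a5@(4,1) a6@(4,1) | pheromone: 3 0 0 0 / 0 0 0 0 / 0 0 0 0 / 0 0 0 0 / 0 51 0 0
t=5: a0@(4,1) a1@(4,1) a2@(4,1) a3@(4,1) a4@(4,1) a5@(4,1) a6@(4,1) | pheromone: 2 0 0 0 / 0 0 0 0 / 0 0 0 0 / 0 0 0 0 / 0 64 0 0
t=6: a0@(4,1) a1@(4,1) a2@(4,1) a3@(4,1) a4@(4,1) a5@(4,1) a6@(4,1) | pheromone: 1 0 0 0 / 0 0 0 0 / 0 0 0 0 / 0 0 0 0 / 0 77 0 0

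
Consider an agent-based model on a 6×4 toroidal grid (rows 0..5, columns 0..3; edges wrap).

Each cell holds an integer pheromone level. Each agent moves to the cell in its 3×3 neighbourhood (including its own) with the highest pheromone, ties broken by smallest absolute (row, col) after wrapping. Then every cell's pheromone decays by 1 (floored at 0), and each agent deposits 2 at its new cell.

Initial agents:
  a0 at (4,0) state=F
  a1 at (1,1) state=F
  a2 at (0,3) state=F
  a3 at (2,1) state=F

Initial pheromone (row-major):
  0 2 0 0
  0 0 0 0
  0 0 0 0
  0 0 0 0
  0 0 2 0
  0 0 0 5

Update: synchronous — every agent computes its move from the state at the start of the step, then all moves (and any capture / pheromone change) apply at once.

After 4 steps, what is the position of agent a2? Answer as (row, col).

t=1: a0@(5,3) a1@(0,1) a2@(5,3) a3@(1,0) | pheromone: 0 3 0 0 / 2 0 0 0 / 0 0 0 0 / 0 0 0 0 / 0 0 1 0 / 0 0 0 8
t=2: a0@(5,3) a1@(0,1) a2@(5,3) a3@(0,1) | pheromone: 0 6 0 0 / 1 0 0 0 / 0 0 0 0 / 0 0 0 0 / 0 0 0 0 / 0 0 0 11
t=3: a0@(5,3) a1@(0,1) a2@(5,3) a3@(0,1) | pheromone: 0 9 0 0 / 0 0 0 0 / 0 0 0 0 / 0 0 0 0 / 0 0 0 0 / 0 0 0 14
t=4: a0@(5,3) a1@(0,1) a2@(5,3) a3@(0,1) | pheromone: 0 12 0 0 / 0 0 0 0 / 0 0 0 0 / 0 0 0 0 / 0 0 0 0 / 0 0 0 17

(5, 3)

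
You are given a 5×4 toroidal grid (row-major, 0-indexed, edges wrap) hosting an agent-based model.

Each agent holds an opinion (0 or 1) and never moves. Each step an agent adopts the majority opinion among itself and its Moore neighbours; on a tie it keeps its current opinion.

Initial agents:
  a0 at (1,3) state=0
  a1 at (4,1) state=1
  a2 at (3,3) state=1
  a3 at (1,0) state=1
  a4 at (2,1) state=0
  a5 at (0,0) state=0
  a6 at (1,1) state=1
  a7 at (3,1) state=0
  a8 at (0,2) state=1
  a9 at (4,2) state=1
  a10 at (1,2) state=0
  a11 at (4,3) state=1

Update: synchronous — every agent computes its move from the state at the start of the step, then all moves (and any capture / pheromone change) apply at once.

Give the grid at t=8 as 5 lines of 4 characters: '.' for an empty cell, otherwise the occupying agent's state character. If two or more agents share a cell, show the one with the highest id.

t=1: a0@(1,3):0 a1@(4,1):1 a2@(3,3):1 a3@(1,0):0 a4@(2,1):0 a5@(0,0):1 a6@(1,1):1 a7@(3,1):0 a8@(0,2):1 a9@(4,2):1 a10@(1,2):0 a11@(4,3):1
t=2: (unchanged — steady state)

1.1.
0100
.0..
.0.1
.111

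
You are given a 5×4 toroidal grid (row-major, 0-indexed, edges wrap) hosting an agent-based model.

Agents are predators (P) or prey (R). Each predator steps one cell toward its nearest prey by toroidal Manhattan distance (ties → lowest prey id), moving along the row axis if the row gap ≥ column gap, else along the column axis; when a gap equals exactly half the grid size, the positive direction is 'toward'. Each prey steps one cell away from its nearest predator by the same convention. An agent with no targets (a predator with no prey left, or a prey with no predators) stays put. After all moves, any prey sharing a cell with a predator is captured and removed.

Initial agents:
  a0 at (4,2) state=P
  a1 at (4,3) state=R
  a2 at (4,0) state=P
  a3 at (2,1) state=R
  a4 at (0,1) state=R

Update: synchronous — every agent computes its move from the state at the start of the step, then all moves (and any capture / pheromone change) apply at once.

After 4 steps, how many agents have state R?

3

t=1: a0@(4,3):P a1@(4,0):R a2@(4,3):P a3@(1,1):R a4@(1,1):R
t=2: a0@(4,0):P a1@(4,1):R a2@(4,0):P a3@(2,1):R a4@(2,1):R
t=3: a0@(4,1):P a1@(4,2):R a2@(4,1):P a3@(1,1):R a4@(1,1):R
t=4: a0@(4,2):P a1@(4,3):R a2@(4,2):P a3@(2,1):R a4@(2,1):R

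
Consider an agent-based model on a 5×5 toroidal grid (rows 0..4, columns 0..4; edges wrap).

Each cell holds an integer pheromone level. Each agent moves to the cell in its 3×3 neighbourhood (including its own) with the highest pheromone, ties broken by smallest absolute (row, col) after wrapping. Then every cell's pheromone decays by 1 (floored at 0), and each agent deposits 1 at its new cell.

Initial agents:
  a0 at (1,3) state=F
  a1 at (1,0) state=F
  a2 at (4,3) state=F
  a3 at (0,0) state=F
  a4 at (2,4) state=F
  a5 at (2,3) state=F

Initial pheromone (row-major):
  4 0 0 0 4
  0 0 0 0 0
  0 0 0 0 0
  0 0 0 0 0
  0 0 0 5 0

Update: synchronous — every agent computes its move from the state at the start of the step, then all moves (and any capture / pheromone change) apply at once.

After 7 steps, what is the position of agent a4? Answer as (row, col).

(0, 0)

t=1: a0@(0,4) a1@(0,0) a2@(4,3) a3@(0,0) a4@(1,0) a5@(1,2) | pheromone: 5 0 0 0 4 / 1 0 1 0 0 / 0 0 0 0 0 / 0 0 0 0 0 / 0 0 0 5 0
t=2: a0@(0,0) a1@(0,0) a2@(4,3) a3@(0,0) a4@(0,0) a5@(1,2) | pheromone: 8 0 0 0 3 / 0 0 1 0 0 / 0 0 0 0 0 / 0 0 0 0 0 / 0 0 0 5 0
t=3: a0@(0,0) a1@(0,0) a2@(4,3) a3@(0,0) a4@(0,0) a5@(1,2) | pheromone: 11 0 0 0 2 / 0 0 1 0 0 / 0 0 0 0 0 / 0 0 0 0 0 / 0 0 0 5 0
t=4: a0@(0,0) a1@(0,0) a2@(4,3) a3@(0,0) a4@(0,0) a5@(1,2) | pheromone: 14 0 0 0 1 / 0 0 1 0 0 / 0 0 0 0 0 / 0 0 0 0 0 / 0 0 0 5 0
t=5: a0@(0,0) a1@(0,0) a2@(4,3) a3@(0,0) a4@(0,0) a5@(1,2) | pheromone: 17 0 0 0 0 / 0 0 1 0 0 / 0 0 0 0 0 / 0 0 0 0 0 / 0 0 0 5 0
t=6: a0@(0,0) a1@(0,0) a2@(4,3) a3@(0,0) a4@(0,0) a5@(1,2) | pheromone: 20 0 0 0 0 / 0 0 1 0 0 / 0 0 0 0 0 / 0 0 0 0 0 / 0 0 0 5 0
t=7: a0@(0,0) a1@(0,0) a2@(4,3) a3@(0,0) a4@(0,0) a5@(1,2) | pheromone: 23 0 0 0 0 / 0 0 1 0 0 / 0 0 0 0 0 / 0 0 0 0 0 / 0 0 0 5 0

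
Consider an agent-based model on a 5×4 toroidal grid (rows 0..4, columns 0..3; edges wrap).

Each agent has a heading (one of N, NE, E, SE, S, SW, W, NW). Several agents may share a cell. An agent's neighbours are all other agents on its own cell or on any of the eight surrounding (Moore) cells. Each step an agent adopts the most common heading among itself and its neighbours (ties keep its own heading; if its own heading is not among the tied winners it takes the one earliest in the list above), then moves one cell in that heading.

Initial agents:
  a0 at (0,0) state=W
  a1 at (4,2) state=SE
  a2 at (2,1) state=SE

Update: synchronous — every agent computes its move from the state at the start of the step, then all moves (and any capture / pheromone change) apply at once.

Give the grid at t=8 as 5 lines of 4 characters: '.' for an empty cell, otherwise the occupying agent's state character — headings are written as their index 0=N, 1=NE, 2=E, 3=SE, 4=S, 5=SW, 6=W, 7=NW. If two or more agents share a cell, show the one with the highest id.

t=1: a0@(0,3):W a1@(0,3):SE a2@(3,2):SE
t=2: a0@(0,2):W a1@(1,0):SE a2@(4,3):SE
t=3: a0@(0,1):W a1@(2,1):SE a2@(0,0):SE
t=4: a0@(0,0):W a1@(3,2):SE a2@(1,1):SE
t=5: a0@(0,3):W a1@(4,3):SE a2@(2,2):SE
t=6: a0@(0,2):W a1@(0,0):SE a2@(3,3):SE
t=7: a0@(0,1):W a1@(1,1):SE a2@(4,0):SE
t=8: a0@(1,2):SE a1@(2,2):SE a2@(0,1):SE

.3..
..3.
..3.
....
....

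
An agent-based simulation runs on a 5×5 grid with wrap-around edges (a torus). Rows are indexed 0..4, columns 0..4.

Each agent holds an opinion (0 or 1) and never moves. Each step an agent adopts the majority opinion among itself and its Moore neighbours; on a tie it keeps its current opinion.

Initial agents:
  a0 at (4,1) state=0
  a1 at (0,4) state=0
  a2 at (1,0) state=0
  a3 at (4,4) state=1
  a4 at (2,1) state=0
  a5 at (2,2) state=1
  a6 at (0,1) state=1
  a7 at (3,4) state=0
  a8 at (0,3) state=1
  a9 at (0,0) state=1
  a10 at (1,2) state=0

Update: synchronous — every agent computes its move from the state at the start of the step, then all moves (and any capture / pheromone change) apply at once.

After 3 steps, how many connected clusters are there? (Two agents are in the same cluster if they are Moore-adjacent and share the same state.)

t=1: a0@(4,1):1 a1@(0,4):1 a2@(1,0):0 a3@(4,4):1 a4@(2,1):0 a5@(2,2):0 a6@(0,1):0 a7@(3,4):0 a8@(0,3):1 a9@(0,0):1 a10@(1,2):1
t=2: a0@(4,1):1 a1@(0,4):1 a2@(1,0):0 a3@(4,4):1 a4@(2,1):0 a5@(2,2):0 a6@(0,1):1 a7@(3,4):0 a8@(0,3):1 a9@(0,0):1 a10@(1,2):0
t=3: a0@(4,1):1 a1@(0,4):1 a2@(1,0):1 a3@(4,4):1 a4@(2,1):0 a5@(2,2):0 a6@(0,1):1 a7@(3,4):0 a8@(0,3):1 a9@(0,0):1 a10@(1,2):0

3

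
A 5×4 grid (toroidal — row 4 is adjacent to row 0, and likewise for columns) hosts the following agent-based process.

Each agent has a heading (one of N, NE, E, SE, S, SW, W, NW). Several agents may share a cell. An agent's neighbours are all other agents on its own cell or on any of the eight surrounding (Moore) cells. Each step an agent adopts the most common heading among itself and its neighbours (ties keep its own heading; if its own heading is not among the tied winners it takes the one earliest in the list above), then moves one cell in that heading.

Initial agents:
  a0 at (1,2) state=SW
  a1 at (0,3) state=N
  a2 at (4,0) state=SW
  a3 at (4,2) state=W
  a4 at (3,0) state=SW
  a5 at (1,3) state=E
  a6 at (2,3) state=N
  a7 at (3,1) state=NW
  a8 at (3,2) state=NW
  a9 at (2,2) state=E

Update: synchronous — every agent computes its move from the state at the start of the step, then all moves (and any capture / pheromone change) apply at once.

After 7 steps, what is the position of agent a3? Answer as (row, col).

t=1: a0@(0,2):N a1@(1,2):SW a2@(0,3):SW a3@(3,1):NW a4@(4,3):SW a5@(1,0):E a6@(2,0):E a7@(2,0):NW a8@(2,1):NW a9@(2,3):E
t=2: a0@(1,1):SW a1@(2,1):SW a2@(1,2):SW a3@(2,0):NW a4@(0,2):SW a5@(1,1):E a6@(2,1):E a7@(1,3):NW a8@(1,0):NW a9@(2,0):E
t=3: a0@(2,0):SW a1@(3,0):SW a2@(2,1):SW a3@(1,3):NW a4@(1,1):SW a5@(2,0):SW a6@(2,2):E a7@(0,2):NW a8@(0,3):NW a9@(2,1):E
t=4: a0@(3,3):SW a1@(4,3):SW a2@(3,0):SW a3@(0,2):NW a4@(2,0):SW a5@(3,3):SW a6@(2,3):E a7@(4,1):NW a8@(4,2):NW a9@(3,0):SW
t=5: a0@(4,2):SW a1@(0,2):SW a2@(4,3):SW a3@(4,1):NW a4@(3,3):SW a5@(4,2):SW a6@(3,2):SW a7@(3,0):NW a8@(3,1):NW a9@(4,3):SW
t=6: a0@(0,1):SW a1@(1,1):SW a2@(0,2):SW a3@(0,0):SW a4@(4,2):SW a5@(0,1):SW a6@(4,1):SW a7@(2,3):NW a8@(2,0):NW a9@(0,2):SW
t=7: a0@(1,0):SW a1@(2,0):SW a2@(1,1):SW a3@(1,3):SW a4@(0,1):SW a5@(1,0):SW a6@(0,0):SW a7@(1,2):NW a8@(1,3):NW a9@(1,1):SW

(1, 3)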